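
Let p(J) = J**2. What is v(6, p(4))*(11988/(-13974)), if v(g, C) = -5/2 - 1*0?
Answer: 4995/2329 ≈ 2.1447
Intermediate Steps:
v(g, C) = -5/2 (v(g, C) = -5*1/2 + 0 = -5/2 + 0 = -5/2)
v(6, p(4))*(11988/(-13974)) = -29970/(-13974) = -29970*(-1)/13974 = -5/2*(-1998/2329) = 4995/2329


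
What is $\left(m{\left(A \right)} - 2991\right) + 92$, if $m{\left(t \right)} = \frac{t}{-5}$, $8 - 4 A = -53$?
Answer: $- \frac{58041}{20} \approx -2902.1$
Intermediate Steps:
$A = \frac{61}{4}$ ($A = 2 - - \frac{53}{4} = 2 + \frac{53}{4} = \frac{61}{4} \approx 15.25$)
$m{\left(t \right)} = - \frac{t}{5}$ ($m{\left(t \right)} = t \left(- \frac{1}{5}\right) = - \frac{t}{5}$)
$\left(m{\left(A \right)} - 2991\right) + 92 = \left(\left(- \frac{1}{5}\right) \frac{61}{4} - 2991\right) + 92 = \left(- \frac{61}{20} - 2991\right) + 92 = - \frac{59881}{20} + 92 = - \frac{58041}{20}$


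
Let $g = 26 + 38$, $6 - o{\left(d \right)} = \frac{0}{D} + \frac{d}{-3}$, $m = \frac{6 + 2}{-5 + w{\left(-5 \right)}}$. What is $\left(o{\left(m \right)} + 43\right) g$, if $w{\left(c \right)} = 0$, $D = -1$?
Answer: $\frac{46528}{15} \approx 3101.9$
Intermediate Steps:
$m = - \frac{8}{5}$ ($m = \frac{6 + 2}{-5 + 0} = \frac{8}{-5} = 8 \left(- \frac{1}{5}\right) = - \frac{8}{5} \approx -1.6$)
$o{\left(d \right)} = 6 + \frac{d}{3}$ ($o{\left(d \right)} = 6 - \left(\frac{0}{-1} + \frac{d}{-3}\right) = 6 - \left(0 \left(-1\right) + d \left(- \frac{1}{3}\right)\right) = 6 - \left(0 - \frac{d}{3}\right) = 6 - - \frac{d}{3} = 6 + \frac{d}{3}$)
$g = 64$
$\left(o{\left(m \right)} + 43\right) g = \left(\left(6 + \frac{1}{3} \left(- \frac{8}{5}\right)\right) + 43\right) 64 = \left(\left(6 - \frac{8}{15}\right) + 43\right) 64 = \left(\frac{82}{15} + 43\right) 64 = \frac{727}{15} \cdot 64 = \frac{46528}{15}$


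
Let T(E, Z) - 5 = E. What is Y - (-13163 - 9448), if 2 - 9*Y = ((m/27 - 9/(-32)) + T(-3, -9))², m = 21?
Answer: 16878410783/746496 ≈ 22610.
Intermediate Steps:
T(E, Z) = 5 + E
Y = -610273/746496 (Y = 2/9 - ((21/27 - 9/(-32)) + (5 - 3))²/9 = 2/9 - ((21*(1/27) - 9*(-1/32)) + 2)²/9 = 2/9 - ((7/9 + 9/32) + 2)²/9 = 2/9 - (305/288 + 2)²/9 = 2/9 - (881/288)²/9 = 2/9 - ⅑*776161/82944 = 2/9 - 776161/746496 = -610273/746496 ≈ -0.81752)
Y - (-13163 - 9448) = -610273/746496 - (-13163 - 9448) = -610273/746496 - 1*(-22611) = -610273/746496 + 22611 = 16878410783/746496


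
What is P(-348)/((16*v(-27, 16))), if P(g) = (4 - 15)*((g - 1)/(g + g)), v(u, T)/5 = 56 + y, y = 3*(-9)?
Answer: -3839/1614720 ≈ -0.0023775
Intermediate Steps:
y = -27
v(u, T) = 145 (v(u, T) = 5*(56 - 27) = 5*29 = 145)
P(g) = -11*(-1 + g)/(2*g)
P(-348)/((16*v(-27, 16))) = ((11/2)*(1 - 1*(-348))/(-348))/((16*145)) = ((11/2)*(-1/348)*(1 + 348))/2320 = ((11/2)*(-1/348)*349)*(1/2320) = -3839/696*1/2320 = -3839/1614720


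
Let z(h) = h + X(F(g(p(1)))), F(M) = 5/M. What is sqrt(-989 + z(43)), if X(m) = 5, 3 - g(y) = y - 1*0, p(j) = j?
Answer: I*sqrt(941) ≈ 30.676*I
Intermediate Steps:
g(y) = 3 - y (g(y) = 3 - (y - 1*0) = 3 - (y + 0) = 3 - y)
z(h) = 5 + h (z(h) = h + 5 = 5 + h)
sqrt(-989 + z(43)) = sqrt(-989 + (5 + 43)) = sqrt(-989 + 48) = sqrt(-941) = I*sqrt(941)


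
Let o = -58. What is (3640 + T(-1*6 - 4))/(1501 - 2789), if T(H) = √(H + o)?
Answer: -65/23 - I*√17/644 ≈ -2.8261 - 0.0064023*I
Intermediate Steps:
T(H) = √(-58 + H) (T(H) = √(H - 58) = √(-58 + H))
(3640 + T(-1*6 - 4))/(1501 - 2789) = (3640 + √(-58 + (-1*6 - 4)))/(1501 - 2789) = (3640 + √(-58 + (-6 - 4)))/(-1288) = (3640 + √(-58 - 10))*(-1/1288) = (3640 + √(-68))*(-1/1288) = (3640 + 2*I*√17)*(-1/1288) = -65/23 - I*√17/644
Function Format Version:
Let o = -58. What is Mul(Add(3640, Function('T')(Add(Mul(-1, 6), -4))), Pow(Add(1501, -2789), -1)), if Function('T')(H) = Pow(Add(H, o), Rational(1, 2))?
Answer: Add(Rational(-65, 23), Mul(Rational(-1, 644), I, Pow(17, Rational(1, 2)))) ≈ Add(-2.8261, Mul(-0.0064023, I))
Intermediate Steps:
Function('T')(H) = Pow(Add(-58, H), Rational(1, 2)) (Function('T')(H) = Pow(Add(H, -58), Rational(1, 2)) = Pow(Add(-58, H), Rational(1, 2)))
Mul(Add(3640, Function('T')(Add(Mul(-1, 6), -4))), Pow(Add(1501, -2789), -1)) = Mul(Add(3640, Pow(Add(-58, Add(Mul(-1, 6), -4)), Rational(1, 2))), Pow(Add(1501, -2789), -1)) = Mul(Add(3640, Pow(Add(-58, Add(-6, -4)), Rational(1, 2))), Pow(-1288, -1)) = Mul(Add(3640, Pow(Add(-58, -10), Rational(1, 2))), Rational(-1, 1288)) = Mul(Add(3640, Pow(-68, Rational(1, 2))), Rational(-1, 1288)) = Mul(Add(3640, Mul(2, I, Pow(17, Rational(1, 2)))), Rational(-1, 1288)) = Add(Rational(-65, 23), Mul(Rational(-1, 644), I, Pow(17, Rational(1, 2))))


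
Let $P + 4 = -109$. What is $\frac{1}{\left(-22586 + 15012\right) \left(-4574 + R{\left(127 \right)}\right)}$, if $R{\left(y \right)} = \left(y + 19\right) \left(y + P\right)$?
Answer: $\frac{1}{19162220} \approx 5.2186 \cdot 10^{-8}$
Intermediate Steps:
$P = -113$ ($P = -4 - 109 = -113$)
$R{\left(y \right)} = \left(-113 + y\right) \left(19 + y\right)$ ($R{\left(y \right)} = \left(y + 19\right) \left(y - 113\right) = \left(19 + y\right) \left(-113 + y\right) = \left(-113 + y\right) \left(19 + y\right)$)
$\frac{1}{\left(-22586 + 15012\right) \left(-4574 + R{\left(127 \right)}\right)} = \frac{1}{\left(-22586 + 15012\right) \left(-4574 - \left(14085 - 16129\right)\right)} = \frac{1}{\left(-7574\right) \left(-4574 - -2044\right)} = \frac{1}{\left(-7574\right) \left(-4574 + 2044\right)} = \frac{1}{\left(-7574\right) \left(-2530\right)} = \frac{1}{19162220}$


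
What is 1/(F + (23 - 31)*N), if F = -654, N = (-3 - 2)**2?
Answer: -1/854 ≈ -0.0011710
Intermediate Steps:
N = 25 (N = (-5)**2 = 25)
1/(F + (23 - 31)*N) = 1/(-654 + (23 - 31)*25) = 1/(-654 - 8*25) = 1/(-654 - 200) = 1/(-854) = -1/854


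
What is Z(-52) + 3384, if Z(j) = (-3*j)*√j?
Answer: 3384 + 312*I*√13 ≈ 3384.0 + 1124.9*I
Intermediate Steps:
Z(j) = -3*j^(3/2)
Z(-52) + 3384 = -(-312)*I*√13 + 3384 = 312*I*√13 + 3384 = 3384 + 312*I*√13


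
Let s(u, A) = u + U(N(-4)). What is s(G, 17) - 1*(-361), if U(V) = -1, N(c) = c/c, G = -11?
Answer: 349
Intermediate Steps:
N(c) = 1
s(u, A) = -1 + u (s(u, A) = u - 1 = -1 + u)
s(G, 17) - 1*(-361) = (-1 - 11) - 1*(-361) = -12 + 361 = 349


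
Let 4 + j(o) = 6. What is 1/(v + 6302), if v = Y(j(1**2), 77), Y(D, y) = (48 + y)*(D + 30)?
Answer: 1/10302 ≈ 9.7068e-5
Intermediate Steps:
j(o) = 2 (j(o) = -4 + 6 = 2)
Y(D, y) = (30 + D)*(48 + y) (Y(D, y) = (48 + y)*(30 + D) = (30 + D)*(48 + y))
v = 4000 (v = 1440 + 30*77 + 48*2 + 2*77 = 1440 + 2310 + 96 + 154 = 4000)
1/(v + 6302) = 1/(4000 + 6302) = 1/10302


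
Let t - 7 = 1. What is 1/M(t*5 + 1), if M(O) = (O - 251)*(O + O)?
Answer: -1/17220 ≈ -5.8072e-5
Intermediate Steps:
t = 8 (t = 7 + 1 = 8)
M(O) = 2*O*(-251 + O) (M(O) = (-251 + O)*(2*O) = 2*O*(-251 + O))
1/M(t*5 + 1) = 1/(2*(8*5 + 1)*(-251 + (8*5 + 1))) = 1/(2*(40 + 1)*(-251 + (40 + 1))) = 1/(2*41*(-251 + 41)) = 1/(2*41*(-210)) = 1/(-17220) = -1/17220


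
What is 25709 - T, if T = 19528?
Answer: 6181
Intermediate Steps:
25709 - T = 25709 - 1*19528 = 25709 - 19528 = 6181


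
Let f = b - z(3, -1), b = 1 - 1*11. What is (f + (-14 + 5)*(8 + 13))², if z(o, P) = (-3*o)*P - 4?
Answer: 41616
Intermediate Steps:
b = -10 (b = 1 - 11 = -10)
z(o, P) = -4 - 3*P*o (z(o, P) = -3*P*o - 4 = -4 - 3*P*o)
f = -15 (f = -10 - (-4 - 3*(-1)*3) = -10 - (-4 + 9) = -10 - 1*5 = -10 - 5 = -15)
(f + (-14 + 5)*(8 + 13))² = (-15 + (-14 + 5)*(8 + 13))² = (-15 - 9*21)² = (-15 - 189)² = (-204)² = 41616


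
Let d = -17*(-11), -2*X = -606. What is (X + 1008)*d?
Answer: 245157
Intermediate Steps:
X = 303 (X = -½*(-606) = 303)
d = 187
(X + 1008)*d = (303 + 1008)*187 = 1311*187 = 245157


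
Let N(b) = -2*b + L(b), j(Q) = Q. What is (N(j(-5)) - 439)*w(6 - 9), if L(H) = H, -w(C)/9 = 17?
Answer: 66402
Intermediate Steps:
w(C) = -153 (w(C) = -9*17 = -153)
N(b) = -b (N(b) = -2*b + b = -b)
(N(j(-5)) - 439)*w(6 - 9) = (-1*(-5) - 439)*(-153) = (5 - 439)*(-153) = -434*(-153) = 66402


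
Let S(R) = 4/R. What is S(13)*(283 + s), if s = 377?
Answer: 2640/13 ≈ 203.08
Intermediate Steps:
S(13)*(283 + s) = (4/13)*(283 + 377) = (4*(1/13))*660 = (4/13)*660 = 2640/13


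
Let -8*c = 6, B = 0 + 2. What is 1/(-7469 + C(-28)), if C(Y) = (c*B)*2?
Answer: -1/7472 ≈ -0.00013383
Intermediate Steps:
B = 2
c = -¾ (c = -⅛*6 = -¾ ≈ -0.75000)
C(Y) = -3 (C(Y) = -¾*2*2 = -3/2*2 = -3)
1/(-7469 + C(-28)) = 1/(-7469 - 3) = 1/(-7472) = -1/7472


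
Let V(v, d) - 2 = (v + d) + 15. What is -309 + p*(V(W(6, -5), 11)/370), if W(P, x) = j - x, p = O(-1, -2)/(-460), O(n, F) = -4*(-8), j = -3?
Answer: -1314819/4255 ≈ -309.01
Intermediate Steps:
O(n, F) = 32
p = -8/115 (p = 32/(-460) = 32*(-1/460) = -8/115 ≈ -0.069565)
W(P, x) = -3 - x
V(v, d) = 17 + d + v (V(v, d) = 2 + ((v + d) + 15) = 2 + ((d + v) + 15) = 2 + (15 + d + v) = 17 + d + v)
-309 + p*(V(W(6, -5), 11)/370) = -309 - 8*(17 + 11 + (-3 - 1*(-5)))/(115*370) = -309 - 8*(17 + 11 + (-3 + 5))/(115*370) = -309 - 8*(17 + 11 + 2)/(115*370) = -309 - 48/(23*370) = -309 - 8/115*3/37 = -309 - 24/4255 = -1314819/4255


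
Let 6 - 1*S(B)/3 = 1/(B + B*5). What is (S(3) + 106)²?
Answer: 552049/36 ≈ 15335.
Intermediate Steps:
S(B) = 18 - 1/(2*B) (S(B) = 18 - 3/(B + B*5) = 18 - 3/(B + 5*B) = 18 - 3*1/(6*B) = 18 - 1/(2*B))
(S(3) + 106)² = ((18 - ½/3) + 106)² = ((18 - ½*⅓) + 106)² = ((18 - ⅙) + 106)² = (107/6 + 106)² = (743/6)² = 552049/36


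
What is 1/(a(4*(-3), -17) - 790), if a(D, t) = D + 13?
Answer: -1/789 ≈ -0.0012674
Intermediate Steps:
a(D, t) = 13 + D
1/(a(4*(-3), -17) - 790) = 1/((13 + 4*(-3)) - 790) = 1/((13 - 12) - 790) = 1/(1 - 790) = 1/(-789) = -1/789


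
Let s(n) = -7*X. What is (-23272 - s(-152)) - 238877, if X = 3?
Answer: -262128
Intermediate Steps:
s(n) = -21 (s(n) = -7*3 = -21)
(-23272 - s(-152)) - 238877 = (-23272 - 1*(-21)) - 238877 = (-23272 + 21) - 238877 = -23251 - 238877 = -262128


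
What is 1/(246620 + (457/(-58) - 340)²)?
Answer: 3364/1236741009 ≈ 2.7201e-6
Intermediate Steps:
1/(246620 + (457/(-58) - 340)²) = 1/(246620 + (457*(-1/58) - 340)²) = 1/(246620 + (-457/58 - 340)²) = 1/(246620 + (-20177/58)²) = 1/(246620 + 407111329/3364) = 1/(1236741009/3364) = 3364/1236741009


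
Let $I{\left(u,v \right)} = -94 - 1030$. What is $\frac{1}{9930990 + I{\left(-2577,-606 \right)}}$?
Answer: $\frac{1}{9929866} \approx 1.0071 \cdot 10^{-7}$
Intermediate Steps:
$I{\left(u,v \right)} = -1124$ ($I{\left(u,v \right)} = -94 - 1030 = -1124$)
$\frac{1}{9930990 + I{\left(-2577,-606 \right)}} = \frac{1}{9930990 - 1124} = \frac{1}{9929866}$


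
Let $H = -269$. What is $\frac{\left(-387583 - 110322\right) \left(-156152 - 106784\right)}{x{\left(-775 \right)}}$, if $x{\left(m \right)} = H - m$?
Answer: $\frac{2846024980}{11} \approx 2.5873 \cdot 10^{8}$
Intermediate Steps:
$x{\left(m \right)} = -269 - m$
$\frac{\left(-387583 - 110322\right) \left(-156152 - 106784\right)}{x{\left(-775 \right)}} = \frac{\left(-387583 - 110322\right) \left(-156152 - 106784\right)}{-269 - -775} = \frac{\left(-497905\right) \left(-262936\right)}{-269 + 775} = \frac{130917149080}{506} = 130917149080 \cdot \frac{1}{506} = \frac{2846024980}{11}$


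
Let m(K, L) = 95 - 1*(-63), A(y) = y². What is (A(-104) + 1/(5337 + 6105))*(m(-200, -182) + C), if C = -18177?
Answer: -2229971490787/11442 ≈ -1.9489e+8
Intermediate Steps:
m(K, L) = 158 (m(K, L) = 95 + 63 = 158)
(A(-104) + 1/(5337 + 6105))*(m(-200, -182) + C) = ((-104)² + 1/(5337 + 6105))*(158 - 18177) = (10816 + 1/11442)*(-18019) = (123756673/11442)*(-18019) = -2229971490787/11442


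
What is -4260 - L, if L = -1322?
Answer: -2938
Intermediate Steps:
-4260 - L = -4260 - 1*(-1322) = -4260 + 1322 = -2938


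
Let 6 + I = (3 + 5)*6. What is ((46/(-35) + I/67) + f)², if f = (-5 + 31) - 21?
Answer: 102272769/5499025 ≈ 18.598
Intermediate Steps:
I = 42 (I = -6 + (3 + 5)*6 = -6 + 8*6 = -6 + 48 = 42)
f = 5 (f = 26 - 21 = 5)
((46/(-35) + I/67) + f)² = ((46/(-35) + 42/67) + 5)² = ((46*(-1/35) + 42*(1/67)) + 5)² = ((-46/35 + 42/67) + 5)² = (-1612/2345 + 5)² = (10113/2345)² = 102272769/5499025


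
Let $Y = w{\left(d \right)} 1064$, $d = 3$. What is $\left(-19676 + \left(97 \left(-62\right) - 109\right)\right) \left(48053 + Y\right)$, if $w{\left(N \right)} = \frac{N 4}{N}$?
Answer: $-1349519891$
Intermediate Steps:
$w{\left(N \right)} = 4$ ($w{\left(N \right)} = \frac{4 N}{N} = 4$)
$Y = 4256$ ($Y = 4 \cdot 1064 = 4256$)
$\left(-19676 + \left(97 \left(-62\right) - 109\right)\right) \left(48053 + Y\right) = \left(-19676 + \left(97 \left(-62\right) - 109\right)\right) \left(48053 + 4256\right) = \left(-19676 - 6123\right) 52309 = \left(-25799\right) 52309 = -1349519891$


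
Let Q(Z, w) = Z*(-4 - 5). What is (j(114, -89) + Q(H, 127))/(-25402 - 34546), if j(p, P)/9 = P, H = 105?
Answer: 873/29974 ≈ 0.029125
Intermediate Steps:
Q(Z, w) = -9*Z (Q(Z, w) = Z*(-9) = -9*Z)
j(p, P) = 9*P
(j(114, -89) + Q(H, 127))/(-25402 - 34546) = (9*(-89) - 9*105)/(-25402 - 34546) = (-801 - 945)/(-59948) = -1746*(-1/59948) = 873/29974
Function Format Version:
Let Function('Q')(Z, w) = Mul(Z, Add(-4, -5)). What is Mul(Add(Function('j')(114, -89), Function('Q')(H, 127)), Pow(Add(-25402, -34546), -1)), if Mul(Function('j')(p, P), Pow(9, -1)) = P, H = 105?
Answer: Rational(873, 29974) ≈ 0.029125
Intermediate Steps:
Function('Q')(Z, w) = Mul(-9, Z) (Function('Q')(Z, w) = Mul(Z, -9) = Mul(-9, Z))
Function('j')(p, P) = Mul(9, P)
Mul(Add(Function('j')(114, -89), Function('Q')(H, 127)), Pow(Add(-25402, -34546), -1)) = Mul(Add(Mul(9, -89), Mul(-9, 105)), Pow(Add(-25402, -34546), -1)) = Mul(Add(-801, -945), Pow(-59948, -1)) = Mul(-1746, Rational(-1, 59948)) = Rational(873, 29974)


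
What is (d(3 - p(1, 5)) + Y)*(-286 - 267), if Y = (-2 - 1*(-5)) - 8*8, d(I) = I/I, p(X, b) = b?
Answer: 33180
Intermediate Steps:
d(I) = 1
Y = -61 (Y = (-2 + 5) - 64 = 3 - 64 = -61)
(d(3 - p(1, 5)) + Y)*(-286 - 267) = (1 - 61)*(-286 - 267) = -60*(-553) = 33180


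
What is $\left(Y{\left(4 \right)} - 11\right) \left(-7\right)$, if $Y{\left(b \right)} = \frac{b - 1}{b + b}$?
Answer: $\frac{595}{8} \approx 74.375$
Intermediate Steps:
$Y{\left(b \right)} = \frac{-1 + b}{2 b}$
$\left(Y{\left(4 \right)} - 11\right) \left(-7\right) = \left(\frac{-1 + 4}{2 \cdot 4} - 11\right) \left(-7\right) = \left(\frac{1}{2} \cdot \frac{1}{4} \cdot 3 - 11\right) \left(-7\right) = \left(\frac{3}{8} - 11\right) \left(-7\right) = \left(- \frac{85}{8}\right) \left(-7\right) = \frac{595}{8}$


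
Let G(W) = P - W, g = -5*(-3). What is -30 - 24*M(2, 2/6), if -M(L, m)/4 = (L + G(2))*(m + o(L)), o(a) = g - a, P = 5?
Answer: 6370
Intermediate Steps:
g = 15
G(W) = 5 - W
o(a) = 15 - a
M(L, m) = -4*(3 + L)*(15 + m - L) (M(L, m) = -4*(L + (5 - 1*2))*(m + (15 - L)) = -4*(L + (5 - 2))*(15 + m - L) = -4*(L + 3)*(15 + m - L) = -4*(3 + L)*(15 + m - L))
-30 - 24*M(2, 2/6) = -30 - 24*(-180 - 48*2 - 24/6 + 4*2**2 - 4*2*2/6) = -30 - 24*(-180 - 96 - 24/6 + 4*4 - 4*2*2*(1/6)) = -30 - 24*(-180 - 96 - 12*1/3 + 16 - 4*2*1/3) = -30 - 24*(-180 - 96 - 4 + 16 - 8/3) = -30 - 24*(-800/3) = -30 + 6400 = 6370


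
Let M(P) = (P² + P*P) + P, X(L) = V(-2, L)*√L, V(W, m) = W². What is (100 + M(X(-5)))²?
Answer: 3520 - 480*I*√5 ≈ 3520.0 - 1073.3*I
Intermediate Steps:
X(L) = 4*√L (X(L) = (-2)²*√L = 4*√L)
M(P) = P + 2*P² (M(P) = (P² + P²) + P = 2*P² + P = P + 2*P²)
(100 + M(X(-5)))² = (100 + (4*√(-5))*(1 + 2*(4*√(-5))))² = (100 + (4*(I*√5))*(1 + 2*(4*(I*√5))))² = (100 + (4*I*√5)*(1 + 2*(4*I*√5)))² = (100 + (4*I*√5)*(1 + 8*I*√5))² = (100 + 4*I*√5*(1 + 8*I*√5))²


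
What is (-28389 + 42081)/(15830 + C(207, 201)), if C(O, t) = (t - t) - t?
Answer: 13692/15629 ≈ 0.87606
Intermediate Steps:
C(O, t) = -t (C(O, t) = 0 - t = -t)
(-28389 + 42081)/(15830 + C(207, 201)) = (-28389 + 42081)/(15830 - 1*201) = 13692/(15830 - 201) = 13692/15629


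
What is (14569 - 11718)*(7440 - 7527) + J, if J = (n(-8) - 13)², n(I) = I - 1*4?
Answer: -247412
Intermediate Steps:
n(I) = -4 + I (n(I) = I - 4 = -4 + I)
J = 625 (J = ((-4 - 8) - 13)² = (-12 - 13)² = (-25)² = 625)
(14569 - 11718)*(7440 - 7527) + J = (14569 - 11718)*(7440 - 7527) + 625 = 2851*(-87) + 625 = -248037 + 625 = -247412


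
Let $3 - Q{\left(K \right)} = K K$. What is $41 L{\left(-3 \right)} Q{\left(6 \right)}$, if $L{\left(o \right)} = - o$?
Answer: $-4059$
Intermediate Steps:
$Q{\left(K \right)} = 3 - K^{2}$ ($Q{\left(K \right)} = 3 - K K = 3 - K^{2}$)
$41 L{\left(-3 \right)} Q{\left(6 \right)} = 41 \left(\left(-1\right) \left(-3\right)\right) \left(3 - 6^{2}\right) = 41 \cdot 3 \left(3 - 36\right) = 123 \left(3 - 36\right) = 123 \left(-33\right) = -4059$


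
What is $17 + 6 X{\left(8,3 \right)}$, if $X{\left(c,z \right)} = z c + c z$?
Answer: $305$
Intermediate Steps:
$X{\left(c,z \right)} = 2 c z$ ($X{\left(c,z \right)} = c z + c z = 2 c z$)
$17 + 6 X{\left(8,3 \right)} = 17 + 6 \cdot 2 \cdot 8 \cdot 3 = 17 + 6 \cdot 48 = 17 + 288 = 305$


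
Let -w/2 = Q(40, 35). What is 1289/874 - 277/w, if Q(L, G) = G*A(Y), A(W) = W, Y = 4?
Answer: 301509/122360 ≈ 2.4641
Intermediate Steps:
Q(L, G) = 4*G (Q(L, G) = G*4 = 4*G)
w = -280 (w = -8*35 = -2*140 = -280)
1289/874 - 277/w = 1289/874 - 277/(-280) = 1289*(1/874) - 277*(-1/280) = 1289/874 + 277/280 = 301509/122360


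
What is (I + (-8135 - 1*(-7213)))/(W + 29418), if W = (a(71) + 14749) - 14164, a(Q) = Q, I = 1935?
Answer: 1013/30074 ≈ 0.033684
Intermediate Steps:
W = 656 (W = (71 + 14749) - 14164 = 14820 - 14164 = 656)
(I + (-8135 - 1*(-7213)))/(W + 29418) = (1935 + (-8135 - 1*(-7213)))/(656 + 29418) = (1935 + (-8135 + 7213))/30074 = (1935 - 922)*(1/30074) = 1013*(1/30074) = 1013/30074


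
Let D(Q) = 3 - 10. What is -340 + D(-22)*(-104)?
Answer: 388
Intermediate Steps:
D(Q) = -7
-340 + D(-22)*(-104) = -340 - 7*(-104) = -340 + 728 = 388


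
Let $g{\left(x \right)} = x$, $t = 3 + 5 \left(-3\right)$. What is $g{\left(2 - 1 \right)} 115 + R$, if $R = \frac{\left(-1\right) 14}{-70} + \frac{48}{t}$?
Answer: $\frac{556}{5} \approx 111.2$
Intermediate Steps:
$t = -12$ ($t = 3 - 15 = -12$)
$R = - \frac{19}{5}$ ($R = \frac{\left(-1\right) 14}{-70} + \frac{48}{-12} = \left(-14\right) \left(- \frac{1}{70}\right) + 48 \left(- \frac{1}{12}\right) = \frac{1}{5} - 4 = - \frac{19}{5} \approx -3.8$)
$g{\left(2 - 1 \right)} 115 + R = \left(2 - 1\right) 115 - \frac{19}{5} = 1 \cdot 115 - \frac{19}{5} = 115 - \frac{19}{5} = \frac{556}{5}$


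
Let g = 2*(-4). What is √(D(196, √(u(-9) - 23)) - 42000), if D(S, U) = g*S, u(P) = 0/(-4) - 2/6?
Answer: 4*I*√2723 ≈ 208.73*I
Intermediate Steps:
u(P) = -⅓ (u(P) = 0*(-¼) - 2*⅙ = 0 - ⅓ = -⅓)
g = -8
D(S, U) = -8*S
√(D(196, √(u(-9) - 23)) - 42000) = √(-8*196 - 42000) = √(-1568 - 42000) = √(-43568) = 4*I*√2723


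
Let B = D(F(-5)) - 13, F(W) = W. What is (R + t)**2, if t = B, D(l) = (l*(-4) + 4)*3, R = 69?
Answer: 16384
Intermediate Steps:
D(l) = 12 - 12*l (D(l) = (-4*l + 4)*3 = (4 - 4*l)*3 = 12 - 12*l)
B = 59 (B = (12 - 12*(-5)) - 13 = (12 + 60) - 13 = 72 - 13 = 59)
t = 59
(R + t)**2 = (69 + 59)**2 = 128**2 = 16384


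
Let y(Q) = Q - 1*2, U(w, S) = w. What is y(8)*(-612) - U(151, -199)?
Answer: -3823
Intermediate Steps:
y(Q) = -2 + Q (y(Q) = Q - 2 = -2 + Q)
y(8)*(-612) - U(151, -199) = (-2 + 8)*(-612) - 1*151 = 6*(-612) - 151 = -3672 - 151 = -3823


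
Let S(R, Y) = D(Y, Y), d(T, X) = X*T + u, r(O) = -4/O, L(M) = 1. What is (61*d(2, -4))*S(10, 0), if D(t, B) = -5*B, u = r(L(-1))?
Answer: 0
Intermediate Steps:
u = -4 (u = -4/1 = -4*1 = -4)
d(T, X) = -4 + T*X (d(T, X) = X*T - 4 = T*X - 4 = -4 + T*X)
S(R, Y) = -5*Y
(61*d(2, -4))*S(10, 0) = (61*(-4 + 2*(-4)))*(-5*0) = (61*(-4 - 8))*0 = (61*(-12))*0 = -732*0 = 0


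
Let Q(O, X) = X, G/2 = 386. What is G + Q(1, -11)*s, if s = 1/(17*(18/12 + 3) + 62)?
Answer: 213822/277 ≈ 771.92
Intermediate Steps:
G = 772 (G = 2*386 = 772)
s = 2/277 (s = 1/(17*(18*(1/12) + 3) + 62) = 1/(17*(3/2 + 3) + 62) = 1/(17*(9/2) + 62) = 1/(153/2 + 62) = 1/(277/2) = 2/277 ≈ 0.0072202)
G + Q(1, -11)*s = 772 - 11*2/277 = 772 - 22/277 = 213822/277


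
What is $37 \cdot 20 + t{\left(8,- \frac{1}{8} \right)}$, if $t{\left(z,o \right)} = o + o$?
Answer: $\frac{2959}{4} \approx 739.75$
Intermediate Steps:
$t{\left(z,o \right)} = 2 o$
$37 \cdot 20 + t{\left(8,- \frac{1}{8} \right)} = 37 \cdot 20 + 2 \left(- \frac{1}{8}\right) = 740 + 2 \left(\left(-1\right) \frac{1}{8}\right) = 740 + 2 \left(- \frac{1}{8}\right) = 740 - \frac{1}{4} = \frac{2959}{4}$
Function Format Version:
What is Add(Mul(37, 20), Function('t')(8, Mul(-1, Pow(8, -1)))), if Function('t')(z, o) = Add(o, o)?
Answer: Rational(2959, 4) ≈ 739.75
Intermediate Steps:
Function('t')(z, o) = Mul(2, o)
Add(Mul(37, 20), Function('t')(8, Mul(-1, Pow(8, -1)))) = Add(Mul(37, 20), Mul(2, Mul(-1, Pow(8, -1)))) = Add(740, Mul(2, Mul(-1, Rational(1, 8)))) = Add(740, Mul(2, Rational(-1, 8))) = Add(740, Rational(-1, 4)) = Rational(2959, 4)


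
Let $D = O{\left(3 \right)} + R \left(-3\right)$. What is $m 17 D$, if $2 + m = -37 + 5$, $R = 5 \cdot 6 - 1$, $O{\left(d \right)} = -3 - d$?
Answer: $53754$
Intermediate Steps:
$R = 29$ ($R = 30 - 1 = 29$)
$m = -34$ ($m = -2 + \left(-37 + 5\right) = -2 - 32 = -34$)
$D = -93$ ($D = \left(-3 - 3\right) + 29 \left(-3\right) = \left(-3 - 3\right) - 87 = -6 - 87 = -93$)
$m 17 D = \left(-34\right) 17 \left(-93\right) = \left(-578\right) \left(-93\right) = 53754$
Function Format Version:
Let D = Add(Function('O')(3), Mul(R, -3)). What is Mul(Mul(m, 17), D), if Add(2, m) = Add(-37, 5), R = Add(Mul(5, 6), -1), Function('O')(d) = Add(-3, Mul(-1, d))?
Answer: 53754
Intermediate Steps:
R = 29 (R = Add(30, -1) = 29)
m = -34 (m = Add(-2, Add(-37, 5)) = Add(-2, -32) = -34)
D = -93 (D = Add(Add(-3, Mul(-1, 3)), Mul(29, -3)) = Add(Add(-3, -3), -87) = Add(-6, -87) = -93)
Mul(Mul(m, 17), D) = Mul(Mul(-34, 17), -93) = Mul(-578, -93) = 53754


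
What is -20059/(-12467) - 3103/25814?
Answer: 36855225/24755626 ≈ 1.4888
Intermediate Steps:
-20059/(-12467) - 3103/25814 = -20059*(-1/12467) - 3103*1/25814 = 1543/959 - 3103/25814 = 36855225/24755626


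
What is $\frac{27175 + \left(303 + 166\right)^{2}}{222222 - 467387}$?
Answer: $- \frac{247136}{245165} \approx -1.008$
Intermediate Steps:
$\frac{27175 + \left(303 + 166\right)^{2}}{222222 - 467387} = \frac{27175 + 469^{2}}{-245165} = \left(27175 + 219961\right) \left(- \frac{1}{245165}\right) = 247136 \left(- \frac{1}{245165}\right) = - \frac{247136}{245165}$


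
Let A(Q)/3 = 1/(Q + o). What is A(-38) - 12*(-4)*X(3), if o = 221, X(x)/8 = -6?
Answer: -140543/61 ≈ -2304.0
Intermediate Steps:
X(x) = -48 (X(x) = 8*(-6) = -48)
A(Q) = 3/(221 + Q) (A(Q) = 3/(Q + 221) = 3/(221 + Q))
A(-38) - 12*(-4)*X(3) = 3/(221 - 38) - 12*(-4)*(-48) = 3/183 - (-48)*(-48) = 3*(1/183) - 1*2304 = 1/61 - 2304 = -140543/61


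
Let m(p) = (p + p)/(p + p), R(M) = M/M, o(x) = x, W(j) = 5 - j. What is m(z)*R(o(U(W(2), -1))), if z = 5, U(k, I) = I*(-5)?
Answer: 1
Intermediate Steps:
U(k, I) = -5*I
R(M) = 1
m(p) = 1 (m(p) = (2*p)/((2*p)) = (2*p)*(1/(2*p)) = 1)
m(z)*R(o(U(W(2), -1))) = 1*1 = 1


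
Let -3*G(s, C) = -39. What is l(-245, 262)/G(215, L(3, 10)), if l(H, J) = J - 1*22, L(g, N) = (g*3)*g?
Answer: 240/13 ≈ 18.462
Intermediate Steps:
L(g, N) = 3*g² (L(g, N) = (3*g)*g = 3*g²)
l(H, J) = -22 + J (l(H, J) = J - 22 = -22 + J)
G(s, C) = 13 (G(s, C) = -⅓*(-39) = 13)
l(-245, 262)/G(215, L(3, 10)) = (-22 + 262)/13 = 240*(1/13) = 240/13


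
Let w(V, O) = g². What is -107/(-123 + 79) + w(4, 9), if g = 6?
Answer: 1691/44 ≈ 38.432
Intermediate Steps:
w(V, O) = 36 (w(V, O) = 6² = 36)
-107/(-123 + 79) + w(4, 9) = -107/(-123 + 79) + 36 = -107/(-44) + 36 = -1/44*(-107) + 36 = 107/44 + 36 = 1691/44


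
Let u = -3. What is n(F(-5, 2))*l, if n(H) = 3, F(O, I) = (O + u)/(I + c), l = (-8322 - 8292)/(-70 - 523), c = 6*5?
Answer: 49842/593 ≈ 84.051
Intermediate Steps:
c = 30
l = 16614/593 (l = -16614/(-593) = -16614*(-1/593) = 16614/593 ≈ 28.017)
F(O, I) = (-3 + O)/(30 + I) (F(O, I) = (O - 3)/(I + 30) = (-3 + O)/(30 + I))
n(F(-5, 2))*l = 3*(16614/593) = 49842/593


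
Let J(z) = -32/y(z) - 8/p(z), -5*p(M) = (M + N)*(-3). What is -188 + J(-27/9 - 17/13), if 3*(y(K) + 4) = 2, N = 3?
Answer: -42892/255 ≈ -168.20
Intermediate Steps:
y(K) = -10/3 (y(K) = -4 + (⅓)*2 = -4 + ⅔ = -10/3)
p(M) = 9/5 + 3*M/5 (p(M) = -(M + 3)*(-3)/5 = -(3 + M)*(-3)/5 = -(-9 - 3*M)/5 = 9/5 + 3*M/5)
J(z) = 48/5 - 8/(9/5 + 3*z/5) (J(z) = -32/(-10/3) - 8/(9/5 + 3*z/5) = -32*(-3/10) - 8/(9/5 + 3*z/5) = 48/5 - 8/(9/5 + 3*z/5))
-188 + J(-27/9 - 17/13) = -188 + 8*(29 + 18*(-27/9 - 17/13))/(15*(3 + (-27/9 - 17/13))) = -188 + 8*(29 + 18*(-27*⅑ - 17*1/13))/(15*(3 + (-27*⅑ - 17*1/13))) = -188 + 8*(29 + 18*(-3 - 17/13))/(15*(3 + (-3 - 17/13))) = -188 + 8*(29 + 18*(-56/13))/(15*(3 - 56/13)) = -188 + 8*(29 - 1008/13)/(15*(-17/13)) = -188 + (8/15)*(-13/17)*(-631/13) = -188 + 5048/255 = -42892/255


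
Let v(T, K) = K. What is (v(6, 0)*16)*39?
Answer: 0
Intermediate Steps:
(v(6, 0)*16)*39 = (0*16)*39 = 0*39 = 0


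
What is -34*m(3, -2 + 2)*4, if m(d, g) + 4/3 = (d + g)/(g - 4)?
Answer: 850/3 ≈ 283.33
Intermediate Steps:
m(d, g) = -4/3 + (d + g)/(-4 + g) (m(d, g) = -4/3 + (d + g)/(g - 4) = -4/3 + (d + g)/(-4 + g))
-34*m(3, -2 + 2)*4 = -34*(16 - (-2 + 2) + 3*3)/(3*(-4 + (-2 + 2)))*4 = -34*(16 - 1*0 + 9)/(3*(-4 + 0))*4 = -34*(16 + 0 + 9)/(3*(-4))*4 = -34*(-1)*25/(3*4)*4 = -34*(-25/12)*4 = (425/6)*4 = 850/3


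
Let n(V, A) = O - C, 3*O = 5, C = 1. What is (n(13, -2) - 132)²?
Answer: 155236/9 ≈ 17248.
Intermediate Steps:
O = 5/3 (O = (⅓)*5 = 5/3 ≈ 1.6667)
n(V, A) = ⅔ (n(V, A) = 5/3 - 1*1 = 5/3 - 1 = ⅔)
(n(13, -2) - 132)² = (⅔ - 132)² = (-394/3)² = 155236/9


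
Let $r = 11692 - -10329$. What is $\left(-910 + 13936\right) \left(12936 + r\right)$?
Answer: $455349882$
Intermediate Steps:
$r = 22021$ ($r = 11692 + 10329 = 22021$)
$\left(-910 + 13936\right) \left(12936 + r\right) = \left(-910 + 13936\right) \left(12936 + 22021\right) = 13026 \cdot 34957 = 455349882$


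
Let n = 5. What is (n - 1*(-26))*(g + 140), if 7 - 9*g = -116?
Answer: 14291/3 ≈ 4763.7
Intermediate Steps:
g = 41/3 (g = 7/9 - ⅑*(-116) = 7/9 + 116/9 = 41/3 ≈ 13.667)
(n - 1*(-26))*(g + 140) = (5 - 1*(-26))*(41/3 + 140) = (5 + 26)*(461/3) = 31*(461/3) = 14291/3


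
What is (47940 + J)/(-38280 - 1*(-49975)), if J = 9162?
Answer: 57102/11695 ≈ 4.8826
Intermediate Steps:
(47940 + J)/(-38280 - 1*(-49975)) = (47940 + 9162)/(-38280 - 1*(-49975)) = 57102/(-38280 + 49975) = 57102/11695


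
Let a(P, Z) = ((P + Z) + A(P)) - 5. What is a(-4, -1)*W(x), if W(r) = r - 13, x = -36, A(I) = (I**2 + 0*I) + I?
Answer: -98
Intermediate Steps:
A(I) = I + I**2 (A(I) = (I**2 + 0) + I = I**2 + I = I + I**2)
W(r) = -13 + r
a(P, Z) = -5 + P + Z + P*(1 + P) (a(P, Z) = ((P + Z) + P*(1 + P)) - 5 = (P + Z + P*(1 + P)) - 5 = -5 + P + Z + P*(1 + P))
a(-4, -1)*W(x) = (-5 - 4 - 1 - 4*(1 - 4))*(-13 - 36) = (-5 - 4 - 1 - 4*(-3))*(-49) = (-5 - 4 - 1 + 12)*(-49) = 2*(-49) = -98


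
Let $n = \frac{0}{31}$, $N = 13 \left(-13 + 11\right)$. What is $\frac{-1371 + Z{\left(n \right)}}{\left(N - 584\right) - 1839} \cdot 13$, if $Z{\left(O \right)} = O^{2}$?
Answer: $\frac{17823}{2449} \approx 7.2777$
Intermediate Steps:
$N = -26$ ($N = 13 \left(-2\right) = -26$)
$n = 0$ ($n = 0 \cdot \frac{1}{31} = 0$)
$\frac{-1371 + Z{\left(n \right)}}{\left(N - 584\right) - 1839} \cdot 13 = \frac{-1371 + 0^{2}}{\left(-26 - 584\right) - 1839} \cdot 13 = \frac{-1371 + 0}{-610 - 1839} \cdot 13 = - \frac{1371}{-2449} \cdot 13 = \left(-1371\right) \left(- \frac{1}{2449}\right) 13 = \frac{1371}{2449} \cdot 13 = \frac{17823}{2449}$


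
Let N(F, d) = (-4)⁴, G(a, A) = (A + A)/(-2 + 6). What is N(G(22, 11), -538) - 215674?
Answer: -215418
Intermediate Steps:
G(a, A) = A/2 (G(a, A) = (2*A)/4 = (2*A)*(¼) = A/2)
N(F, d) = 256
N(G(22, 11), -538) - 215674 = 256 - 215674 = -215418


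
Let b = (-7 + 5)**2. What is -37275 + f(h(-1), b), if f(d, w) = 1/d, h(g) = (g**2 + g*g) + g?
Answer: -37274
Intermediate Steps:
h(g) = g + 2*g**2 (h(g) = (g**2 + g**2) + g = 2*g**2 + g = g + 2*g**2)
b = 4 (b = (-2)**2 = 4)
-37275 + f(h(-1), b) = -37275 + 1/(-(1 + 2*(-1))) = -37275 + 1/(-(1 - 2)) = -37275 + 1/(-1*(-1)) = -37275 + 1/1 = -37275 + 1 = -37274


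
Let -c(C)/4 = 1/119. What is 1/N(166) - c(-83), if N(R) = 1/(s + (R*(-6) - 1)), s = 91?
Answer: -107810/119 ≈ -905.97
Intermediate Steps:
N(R) = 1/(90 - 6*R) (N(R) = 1/(91 + (R*(-6) - 1)) = 1/(91 + (-6*R - 1)) = 1/(91 + (-1 - 6*R)) = 1/(90 - 6*R))
c(C) = -4/119
1/N(166) - c(-83) = 1/(-1/(-90 + 6*166)) - 1*(-4/119) = 1/(-1/(-90 + 996)) + 4/119 = 1/(-1/906) + 4/119 = -906 + 4/119 = -107810/119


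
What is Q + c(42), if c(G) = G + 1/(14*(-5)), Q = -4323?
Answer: -299671/70 ≈ -4281.0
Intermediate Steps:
c(G) = -1/70 + G (c(G) = G + 1/(-70) = G - 1/70 = -1/70 + G)
Q + c(42) = -4323 + (-1/70 + 42) = -4323 + 2939/70 = -299671/70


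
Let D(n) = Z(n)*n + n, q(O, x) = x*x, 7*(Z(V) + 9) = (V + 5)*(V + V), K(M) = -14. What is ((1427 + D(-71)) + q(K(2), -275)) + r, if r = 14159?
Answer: -22959/7 ≈ -3279.9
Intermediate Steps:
Z(V) = -9 + 2*V*(5 + V)/7 (Z(V) = -9 + ((V + 5)*(V + V))/7 = -9 + ((5 + V)*(2*V))/7 = -9 + (2*V*(5 + V))/7 = -9 + 2*V*(5 + V)/7)
q(O, x) = x²
D(n) = n + n*(-9 + 2*n²/7 + 10*n/7) (D(n) = (-9 + 2*n²/7 + 10*n/7)*n + n = n*(-9 + 2*n²/7 + 10*n/7) + n = n + n*(-9 + 2*n²/7 + 10*n/7))
((1427 + D(-71)) + q(K(2), -275)) + r = ((1427 + (2/7)*(-71)*(-28 + (-71)² + 5*(-71))) + (-275)²) + 14159 = ((1427 + (2/7)*(-71)*(-28 + 5041 - 355)) + 75625) + 14159 = ((1427 + (2/7)*(-71)*4658) + 75625) + 14159 = ((1427 - 661436/7) + 75625) + 14159 = (-651447/7 + 75625) + 14159 = -122072/7 + 14159 = -22959/7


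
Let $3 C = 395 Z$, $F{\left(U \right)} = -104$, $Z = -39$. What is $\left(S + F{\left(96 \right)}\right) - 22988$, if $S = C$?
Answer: $-28227$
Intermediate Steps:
$C = -5135$ ($C = \frac{395 \left(-39\right)}{3} = \frac{1}{3} \left(-15405\right) = -5135$)
$S = -5135$
$\left(S + F{\left(96 \right)}\right) - 22988 = \left(-5135 - 104\right) - 22988 = -5239 - 22988 = -28227$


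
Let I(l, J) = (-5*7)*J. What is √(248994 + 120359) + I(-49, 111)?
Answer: -3885 + √369353 ≈ -3277.3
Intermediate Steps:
I(l, J) = -35*J
√(248994 + 120359) + I(-49, 111) = √(248994 + 120359) - 35*111 = √369353 - 3885 = -3885 + √369353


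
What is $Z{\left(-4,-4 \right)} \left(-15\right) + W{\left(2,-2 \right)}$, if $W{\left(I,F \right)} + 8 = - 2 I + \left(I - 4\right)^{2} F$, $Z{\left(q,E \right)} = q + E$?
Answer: $100$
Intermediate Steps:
$Z{\left(q,E \right)} = E + q$
$W{\left(I,F \right)} = -8 - 2 I + F \left(-4 + I\right)^{2}$ ($W{\left(I,F \right)} = -8 + \left(- 2 I + \left(I - 4\right)^{2} F\right) = -8 + \left(- 2 I + \left(-4 + I\right)^{2} F\right) = -8 + \left(- 2 I + F \left(-4 + I\right)^{2}\right) = -8 - 2 I + F \left(-4 + I\right)^{2}$)
$Z{\left(-4,-4 \right)} \left(-15\right) + W{\left(2,-2 \right)} = \left(-4 - 4\right) \left(-15\right) - \left(12 + 2 \left(-4 + 2\right)^{2}\right) = \left(-8\right) \left(-15\right) - \left(12 + 8\right) = 120 - 20 = 100$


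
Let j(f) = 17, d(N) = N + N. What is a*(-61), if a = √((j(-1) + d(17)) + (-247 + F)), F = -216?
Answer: -122*I*√103 ≈ -1238.2*I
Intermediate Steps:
d(N) = 2*N
a = 2*I*√103 (a = √((17 + 2*17) + (-247 - 216)) = √((17 + 34) - 463) = √(51 - 463) = √(-412) = 2*I*√103 ≈ 20.298*I)
a*(-61) = (2*I*√103)*(-61) = -122*I*√103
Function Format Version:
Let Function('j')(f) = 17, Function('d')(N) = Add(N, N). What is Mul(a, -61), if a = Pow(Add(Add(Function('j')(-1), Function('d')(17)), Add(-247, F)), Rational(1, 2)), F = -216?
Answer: Mul(-122, I, Pow(103, Rational(1, 2))) ≈ Mul(-1238.2, I)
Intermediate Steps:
Function('d')(N) = Mul(2, N)
a = Mul(2, I, Pow(103, Rational(1, 2))) (a = Pow(Add(Add(17, Mul(2, 17)), Add(-247, -216)), Rational(1, 2)) = Pow(Add(Add(17, 34), -463), Rational(1, 2)) = Pow(Add(51, -463), Rational(1, 2)) = Pow(-412, Rational(1, 2)) = Mul(2, I, Pow(103, Rational(1, 2))) ≈ Mul(20.298, I))
Mul(a, -61) = Mul(Mul(2, I, Pow(103, Rational(1, 2))), -61) = Mul(-122, I, Pow(103, Rational(1, 2)))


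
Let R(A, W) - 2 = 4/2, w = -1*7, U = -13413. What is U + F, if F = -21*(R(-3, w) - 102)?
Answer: -11355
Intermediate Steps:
w = -7
R(A, W) = 4 (R(A, W) = 2 + 4/2 = 2 + 4*(½) = 2 + 2 = 4)
F = 2058 (F = -21*(4 - 102) = -21*(-98) = 2058)
U + F = -13413 + 2058 = -11355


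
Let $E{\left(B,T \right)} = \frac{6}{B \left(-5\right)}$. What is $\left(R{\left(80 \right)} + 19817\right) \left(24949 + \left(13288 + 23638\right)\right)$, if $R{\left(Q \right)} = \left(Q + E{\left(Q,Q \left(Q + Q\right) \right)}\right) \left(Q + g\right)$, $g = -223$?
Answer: $\frac{4147676775}{8} \approx 5.1846 \cdot 10^{8}$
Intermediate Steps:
$E{\left(B,T \right)} = - \frac{6}{5 B}$ ($E{\left(B,T \right)} = \frac{6}{\left(-5\right) B} = 6 \left(- \frac{1}{5 B}\right) = - \frac{6}{5 B}$)
$R{\left(Q \right)} = \left(-223 + Q\right) \left(Q - \frac{6}{5 Q}\right)$ ($R{\left(Q \right)} = \left(Q - \frac{6}{5 Q}\right) \left(Q - 223\right) = \left(Q - \frac{6}{5 Q}\right) \left(-223 + Q\right) = \left(-223 + Q\right) \left(Q - \frac{6}{5 Q}\right)$)
$\left(R{\left(80 \right)} + 19817\right) \left(24949 + \left(13288 + 23638\right)\right) = \left(\left(- \frac{6}{5} + 80^{2} - 17840 + \frac{1338}{5 \cdot 80}\right) + 19817\right) \left(24949 + \left(13288 + 23638\right)\right) = \left(\left(- \frac{6}{5} + 6400 - 17840 + \frac{1338}{5} \cdot \frac{1}{80}\right) + 19817\right) \left(24949 + 36926\right) = \left(\left(- \frac{6}{5} + 6400 - 17840 + \frac{669}{200}\right) + 19817\right) 61875 = \left(- \frac{2287571}{200} + 19817\right) 61875 = \frac{1675829}{200} \cdot 61875 = \frac{4147676775}{8}$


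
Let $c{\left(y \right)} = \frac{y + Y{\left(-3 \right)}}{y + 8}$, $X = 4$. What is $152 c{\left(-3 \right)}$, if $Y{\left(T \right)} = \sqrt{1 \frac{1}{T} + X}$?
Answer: $- \frac{456}{5} + \frac{152 \sqrt{33}}{15} \approx -32.988$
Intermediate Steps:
$Y{\left(T \right)} = \sqrt{4 + \frac{1}{T}}$ ($Y{\left(T \right)} = \sqrt{1 \frac{1}{T} + 4} = \sqrt{\frac{1}{T} + 4} = \sqrt{4 + \frac{1}{T}}$)
$c{\left(y \right)} = \frac{y + \frac{\sqrt{33}}{3}}{8 + y}$ ($c{\left(y \right)} = \frac{y + \sqrt{4 + \frac{1}{-3}}}{y + 8} = \frac{y + \sqrt{4 - \frac{1}{3}}}{8 + y} = \frac{y + \sqrt{\frac{11}{3}}}{8 + y} = \frac{y + \frac{\sqrt{33}}{3}}{8 + y}$)
$152 c{\left(-3 \right)} = 152 \frac{-3 + \frac{\sqrt{33}}{3}}{8 - 3} = 152 \frac{-3 + \frac{\sqrt{33}}{3}}{5} = 152 \left(- \frac{3}{5} + \frac{\sqrt{33}}{15}\right) = - \frac{456}{5} + \frac{152 \sqrt{33}}{15}$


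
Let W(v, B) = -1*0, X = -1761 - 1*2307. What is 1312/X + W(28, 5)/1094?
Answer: -328/1017 ≈ -0.32252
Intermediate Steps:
X = -4068 (X = -1761 - 2307 = -4068)
W(v, B) = 0
1312/X + W(28, 5)/1094 = 1312/(-4068) + 0/1094 = 1312*(-1/4068) + 0*(1/1094) = -328/1017 + 0 = -328/1017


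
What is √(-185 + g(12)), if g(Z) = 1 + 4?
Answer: 6*I*√5 ≈ 13.416*I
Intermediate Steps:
g(Z) = 5
√(-185 + g(12)) = √(-185 + 5) = √(-180) = 6*I*√5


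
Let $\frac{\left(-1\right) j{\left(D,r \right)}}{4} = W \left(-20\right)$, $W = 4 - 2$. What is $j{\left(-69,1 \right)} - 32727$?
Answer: $-32567$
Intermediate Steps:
$W = 2$
$j{\left(D,r \right)} = 160$ ($j{\left(D,r \right)} = - 4 \cdot 2 \left(-20\right) = \left(-4\right) \left(-40\right) = 160$)
$j{\left(-69,1 \right)} - 32727 = 160 - 32727 = -32567$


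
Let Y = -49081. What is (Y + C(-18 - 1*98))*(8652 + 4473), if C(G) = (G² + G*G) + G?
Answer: -292490625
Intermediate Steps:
C(G) = G + 2*G² (C(G) = (G² + G²) + G = 2*G² + G = G + 2*G²)
(Y + C(-18 - 1*98))*(8652 + 4473) = (-49081 + (-18 - 1*98)*(1 + 2*(-18 - 1*98)))*(8652 + 4473) = (-49081 + (-18 - 98)*(1 + 2*(-18 - 98)))*13125 = (-49081 - 116*(1 + 2*(-116)))*13125 = (-49081 - 116*(1 - 232))*13125 = (-49081 - 116*(-231))*13125 = (-49081 + 26796)*13125 = -22285*13125 = -292490625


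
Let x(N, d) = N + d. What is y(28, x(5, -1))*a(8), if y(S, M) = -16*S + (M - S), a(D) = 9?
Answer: -4248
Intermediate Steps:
y(S, M) = M - 17*S
y(28, x(5, -1))*a(8) = ((5 - 1) - 17*28)*9 = (4 - 476)*9 = -472*9 = -4248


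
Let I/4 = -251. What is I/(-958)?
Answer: 502/479 ≈ 1.0480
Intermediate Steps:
I = -1004 (I = 4*(-251) = -1004)
I/(-958) = -1004/(-958) = -1004*(-1/958) = 502/479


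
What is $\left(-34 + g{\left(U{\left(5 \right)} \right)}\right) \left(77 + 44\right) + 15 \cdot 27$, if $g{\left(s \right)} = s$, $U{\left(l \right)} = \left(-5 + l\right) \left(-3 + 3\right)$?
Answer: $-3709$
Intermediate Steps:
$U{\left(l \right)} = 0$ ($U{\left(l \right)} = \left(-5 + l\right) 0 = 0$)
$\left(-34 + g{\left(U{\left(5 \right)} \right)}\right) \left(77 + 44\right) + 15 \cdot 27 = \left(-34 + 0\right) \left(77 + 44\right) + 15 \cdot 27 = \left(-34\right) 121 + 405 = -4114 + 405 = -3709$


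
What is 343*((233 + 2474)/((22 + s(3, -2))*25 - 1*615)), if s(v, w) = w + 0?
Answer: -928501/115 ≈ -8073.9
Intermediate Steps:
s(v, w) = w
343*((233 + 2474)/((22 + s(3, -2))*25 - 1*615)) = 343*((233 + 2474)/((22 - 2)*25 - 1*615)) = 343*(2707/(20*25 - 615)) = 343*(2707/(500 - 615)) = 343*(2707/(-115)) = 343*(2707*(-1/115)) = 343*(-2707/115) = -928501/115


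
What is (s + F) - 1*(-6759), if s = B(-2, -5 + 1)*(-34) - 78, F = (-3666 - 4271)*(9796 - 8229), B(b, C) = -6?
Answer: -12430394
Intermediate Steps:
F = -12437279 (F = -7937*1567 = -12437279)
s = 126 (s = -6*(-34) - 78 = 204 - 78 = 126)
(s + F) - 1*(-6759) = (126 - 12437279) - 1*(-6759) = -12437153 + 6759 = -12430394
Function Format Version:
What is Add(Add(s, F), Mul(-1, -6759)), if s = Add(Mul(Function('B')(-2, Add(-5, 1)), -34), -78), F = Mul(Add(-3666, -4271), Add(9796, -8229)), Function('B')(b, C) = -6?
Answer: -12430394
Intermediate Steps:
F = -12437279 (F = Mul(-7937, 1567) = -12437279)
s = 126 (s = Add(Mul(-6, -34), -78) = Add(204, -78) = 126)
Add(Add(s, F), Mul(-1, -6759)) = Add(Add(126, -12437279), Mul(-1, -6759)) = Add(-12437153, 6759) = -12430394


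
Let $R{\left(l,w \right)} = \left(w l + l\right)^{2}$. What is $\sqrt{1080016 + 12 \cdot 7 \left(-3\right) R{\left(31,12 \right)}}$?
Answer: $2 i \sqrt{9961763} \approx 6312.5 i$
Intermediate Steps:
$R{\left(l,w \right)} = \left(l + l w\right)^{2}$ ($R{\left(l,w \right)} = \left(l w + l\right)^{2} = \left(l + l w\right)^{2}$)
$\sqrt{1080016 + 12 \cdot 7 \left(-3\right) R{\left(31,12 \right)}} = \sqrt{1080016 + 12 \cdot 7 \left(-3\right) 31^{2} \left(1 + 12\right)^{2}} = \sqrt{1080016 + 84 \left(-3\right) 961 \cdot 13^{2}} = \sqrt{1080016 - 252 \cdot 961 \cdot 169} = \sqrt{1080016 - 40927068} = \sqrt{-39847052} = 2 i \sqrt{9961763}$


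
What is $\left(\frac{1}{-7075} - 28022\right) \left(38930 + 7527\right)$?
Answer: $- \frac{9210362778507}{7075} \approx -1.3018 \cdot 10^{9}$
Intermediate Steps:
$\left(\frac{1}{-7075} - 28022\right) \left(38930 + 7527\right) = \left(- \frac{1}{7075} - 28022\right) 46457 = \left(- \frac{198255651}{7075}\right) 46457 = - \frac{9210362778507}{7075}$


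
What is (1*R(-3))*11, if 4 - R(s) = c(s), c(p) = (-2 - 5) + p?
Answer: 154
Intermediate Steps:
c(p) = -7 + p
R(s) = 11 - s (R(s) = 4 - (-7 + s) = 4 + (7 - s) = 11 - s)
(1*R(-3))*11 = (1*(11 - 1*(-3)))*11 = (1*(11 + 3))*11 = (1*14)*11 = 14*11 = 154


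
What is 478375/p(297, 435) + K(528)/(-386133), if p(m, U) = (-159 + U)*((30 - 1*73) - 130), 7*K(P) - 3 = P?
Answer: -431013323771/43019849796 ≈ -10.019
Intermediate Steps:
K(P) = 3/7 + P/7
p(m, U) = 27507 - 173*U (p(m, U) = (-159 + U)*((30 - 73) - 130) = (-159 + U)*(-43 - 130) = (-159 + U)*(-173) = 27507 - 173*U)
478375/p(297, 435) + K(528)/(-386133) = 478375/(27507 - 173*435) + (3/7 + (⅐)*528)/(-386133) = 478375/(27507 - 75255) + (3/7 + 528/7)*(-1/386133) = 478375/(-47748) + (531/7)*(-1/386133) = 478375*(-1/47748) - 177/900977 = -478375/47748 - 177/900977 = -431013323771/43019849796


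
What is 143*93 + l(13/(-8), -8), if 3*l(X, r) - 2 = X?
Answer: 106393/8 ≈ 13299.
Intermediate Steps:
l(X, r) = 2/3 + X/3
143*93 + l(13/(-8), -8) = 143*93 + (2/3 + (13/(-8))/3) = 13299 + (2/3 + (13*(-1/8))/3) = 13299 + (2/3 + (1/3)*(-13/8)) = 13299 + (2/3 - 13/24) = 13299 + 1/8 = 106393/8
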